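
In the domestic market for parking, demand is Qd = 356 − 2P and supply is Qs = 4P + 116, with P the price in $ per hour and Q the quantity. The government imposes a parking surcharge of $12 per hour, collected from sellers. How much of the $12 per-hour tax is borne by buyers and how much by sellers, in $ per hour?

Without the tax, 356 − 2P = 4P + 116 gives 6P = 240, so P* = $40 and Q* = 276.
With the tax collected from sellers, supply shifts: Qs = 4(P − 12) + 116.
New equilibrium: buyers pay $48, sellers receive $36, Q = 260. (Wedge: Pb − Ps = 12.)
Burden on buyers: $8; on sellers: $4. (They sum to $12.)
The less price-elastic side of the market bears the larger share of a per-unit tax.

Buyers bear $8 per hour; sellers bear $4 per hour.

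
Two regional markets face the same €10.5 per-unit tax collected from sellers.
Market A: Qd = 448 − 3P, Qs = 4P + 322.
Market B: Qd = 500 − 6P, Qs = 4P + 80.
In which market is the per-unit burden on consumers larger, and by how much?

Market A, by €1.8.

Market A: pre-tax P* = €18, Q* = 394; post-tax Q = 376; per-unit burden on consumers = €6.
Market B: pre-tax P* = €42, Q* = 248; post-tax Q = 222.8; per-unit burden on consumers = €4.2.
Difference: €6 vs €4.2 → market A is larger by €1.8.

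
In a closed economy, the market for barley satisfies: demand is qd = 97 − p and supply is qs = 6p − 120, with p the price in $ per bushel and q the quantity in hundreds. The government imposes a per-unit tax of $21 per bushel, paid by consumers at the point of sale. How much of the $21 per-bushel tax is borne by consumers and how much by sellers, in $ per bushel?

Consumers bear $18 per bushel; sellers bear $3 per bushel.

Without the tax, 97 − p = 6p − 120 gives 7p = 217, so p* = $31 and q* = 66.
With the tax collected from consumers, demand (in seller-price terms) shifts: qd = 97 − (p + 21).
New equilibrium: consumers pay $49, sellers receive $28, q = 48. (Wedge: pb − ps = 21.)
Burden on consumers: $18; on sellers: $3. (They sum to $21.)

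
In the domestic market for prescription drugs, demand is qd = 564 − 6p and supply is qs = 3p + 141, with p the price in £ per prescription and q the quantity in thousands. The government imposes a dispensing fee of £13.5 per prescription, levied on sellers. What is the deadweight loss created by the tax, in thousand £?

Before the tax: set 564 − 6p = 3p + 141 → p* = £47, q* = 282.
With the tax collected from sellers, supply shifts: qs = 3(p − 13.5) + 141.
Solving gives q = 255 with consumers paying £51.5 and sellers receiving £38 (the £13.5 wedge).
Quantity falls by |ΔQ| = |282 − 255| = 27.
DWL = ½ · t · |ΔQ| = ½ · 13.5 · 27 = £182.25.

Deadweight loss = £182.25 thousand.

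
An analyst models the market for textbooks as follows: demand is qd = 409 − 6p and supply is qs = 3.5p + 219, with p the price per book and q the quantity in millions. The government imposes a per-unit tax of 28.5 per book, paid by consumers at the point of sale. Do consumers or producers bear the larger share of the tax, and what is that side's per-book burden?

Producers bear the larger share: 18 per book.

Before the tax: set 409 − 6p = 3.5p + 219 → p* = 20, q* = 289.
With the tax collected from consumers, demand (in seller-price terms) shifts: qd = 409 − 6(p + 28.5).
Solving gives q = 226 with consumers paying 30.5 and producers receiving 2 (the 28.5 wedge).
Per-book burden: consumers 10.5, producers 18.
Producers take the larger share because supply is less price-elastic here (demand slope 6 vs supply slope 3.5).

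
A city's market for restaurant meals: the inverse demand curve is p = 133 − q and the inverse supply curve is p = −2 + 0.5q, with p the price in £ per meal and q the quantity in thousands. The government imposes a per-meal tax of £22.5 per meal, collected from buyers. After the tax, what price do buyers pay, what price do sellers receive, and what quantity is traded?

Buyers pay £58; sellers receive £35.5; quantity = 75.

Inverting to q(p) form: qd = 133 − p; qs = 2p + 4.
Without the tax, 133 − p = 2p + 4 gives 3p = 129, so p* = £43 and q* = 90.
With the tax collected from buyers, demand (in seller-price terms) shifts: qd = 133 − (p + 22.5).
Solving gives q = 75 with buyers paying £58 and sellers receiving £35.5 (the £22.5 wedge).
The less price-elastic side of the market bears the larger share of a per-unit tax.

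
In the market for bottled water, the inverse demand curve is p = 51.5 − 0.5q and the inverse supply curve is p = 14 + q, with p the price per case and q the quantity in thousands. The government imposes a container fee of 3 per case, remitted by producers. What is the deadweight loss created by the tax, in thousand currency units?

Inverting to q(p) form: qd = 103 − 2p; qs = p − 14.
Before the tax: set 103 − 2p = p − 14 → p* = 39, q* = 25.
With the tax collected from producers, supply shifts: qs = (p − 3) − 14.
Solving gives q = 23 with buyers paying 40 and producers receiving 37 (the 3 wedge).
Quantity falls by |ΔQ| = |25 − 23| = 2.
DWL = ½ · t · |ΔQ| = ½ · 3 · 2 = 3.

Deadweight loss = 3 thousand.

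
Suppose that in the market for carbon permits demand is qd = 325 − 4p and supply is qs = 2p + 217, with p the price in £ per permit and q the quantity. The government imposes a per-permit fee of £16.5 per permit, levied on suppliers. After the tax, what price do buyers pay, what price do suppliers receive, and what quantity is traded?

Buyers pay £23.5; suppliers receive £7; quantity = 231.

Without the tax, 325 − 4p = 2p + 217 gives 6p = 108, so p* = £18 and q* = 253.
With the tax collected from suppliers, supply shifts: qs = 2(p − 16.5) + 217.
New equilibrium: buyers pay £23.5, suppliers receive £7, q = 231. (Wedge: pb − ps = 16.5.)
The less price-elastic side of the market bears the larger share of a per-unit tax.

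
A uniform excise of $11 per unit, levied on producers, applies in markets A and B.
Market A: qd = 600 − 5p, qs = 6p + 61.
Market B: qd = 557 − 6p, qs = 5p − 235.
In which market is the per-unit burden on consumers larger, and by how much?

Market A: pre-tax p* = $49, q* = 355; post-tax q = 325; per-unit burden on consumers = $6.
Market B: pre-tax p* = $72, q* = 125; post-tax q = 95; per-unit burden on consumers = $5.
Difference: $6 vs $5 → market A is larger by $1.

Market A, by $1.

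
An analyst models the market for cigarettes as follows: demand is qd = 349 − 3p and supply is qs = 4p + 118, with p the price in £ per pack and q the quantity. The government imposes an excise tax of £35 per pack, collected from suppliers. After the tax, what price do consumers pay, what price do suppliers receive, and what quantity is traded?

Before the tax: set 349 − 3p = 4p + 118 → p* = £33, q* = 250.
With the tax collected from suppliers, supply shifts: qs = 4(p − 35) + 118.
New equilibrium: consumers pay £53, suppliers receive £18, q = 190. (Wedge: pb − ps = 35.)

Consumers pay £53; suppliers receive £18; quantity = 190.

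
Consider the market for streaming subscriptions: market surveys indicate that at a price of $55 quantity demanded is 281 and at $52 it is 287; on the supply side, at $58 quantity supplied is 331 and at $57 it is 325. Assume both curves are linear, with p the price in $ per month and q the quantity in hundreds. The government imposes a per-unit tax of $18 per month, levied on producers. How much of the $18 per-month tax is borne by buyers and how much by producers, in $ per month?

Buyers bear $13.5 per month; producers bear $4.5 per month.

Demand slope: (287 − 281)/(52 − 55) = -2, so qd = 391 − 2p.
Supply slope: (325 − 331)/(57 − 58) = 6, so qs = 6p − 17.
Before the tax: set 391 − 2p = 6p − 17 → p* = $51, q* = 289.
With the tax collected from producers, supply shifts: qs = 6(p − 18) − 17.
Solving gives q = 262 with buyers paying $64.5 and producers receiving $46.5 (the $18 wedge).
Burden on buyers: $13.5; on producers: $4.5. (They sum to $18.)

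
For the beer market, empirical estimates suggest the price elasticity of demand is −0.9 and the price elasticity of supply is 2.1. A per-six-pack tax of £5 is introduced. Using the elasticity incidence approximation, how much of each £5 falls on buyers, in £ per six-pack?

Incidence ratio: buyers' share ≈ εs / (εs + |εd|) = 2.1 / (2.1 + 0.9) = 0.7.
So buyers bear ≈ 0.7 × £5 = £3.5; suppliers bear £1.5.

Buyers bear ≈ £3.5 per six-pack.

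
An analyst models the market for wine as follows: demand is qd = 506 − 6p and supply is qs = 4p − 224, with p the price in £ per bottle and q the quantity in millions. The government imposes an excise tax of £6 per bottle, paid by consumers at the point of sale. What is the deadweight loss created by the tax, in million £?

Without the tax, 506 − 6p = 4p − 224 gives 10p = 730, so p* = £73 and q* = 68.
With the tax collected from consumers, demand (in seller-price terms) shifts: qd = 506 − 6(p + 6).
New equilibrium: consumers pay £75.4, sellers receive £69.4, q = 53.6. (Wedge: pb − ps = 6.)
Quantity falls by |ΔQ| = |68 − 53.6| = 14.4.
DWL = ½ · t · |ΔQ| = ½ · 6 · 14.4 = £43.2.

Deadweight loss = £43.2 million.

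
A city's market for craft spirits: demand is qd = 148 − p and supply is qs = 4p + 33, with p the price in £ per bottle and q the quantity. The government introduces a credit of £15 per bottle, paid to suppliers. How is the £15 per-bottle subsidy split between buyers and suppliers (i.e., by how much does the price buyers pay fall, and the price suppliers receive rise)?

Without the subsidy, 148 − p = 4p + 33 gives 5p = 115, so p* = £23 and q* = 125.
With a per-unit subsidy paid to suppliers, each receives p + 15 per unit sold, so supply becomes qs = 4(p + 15) + 33.
Solving gives q = 137 with buyers paying £11 and suppliers receiving £26 (the £15 wedge).
Gain to buyers: £12; to suppliers: £3. (They sum to £15.)

Buyers gain £12 per bottle; suppliers gain £3 per bottle.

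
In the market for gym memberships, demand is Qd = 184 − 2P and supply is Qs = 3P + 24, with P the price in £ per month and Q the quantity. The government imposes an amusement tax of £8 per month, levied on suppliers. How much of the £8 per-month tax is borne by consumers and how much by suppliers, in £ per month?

Without the tax, 184 − 2P = 3P + 24 gives 5P = 160, so P* = £32 and Q* = 120.
With the tax collected from suppliers, supply shifts: Qs = 3(P − 8) + 24.
New equilibrium: consumers pay £36.8, suppliers receive £28.8, Q = 110.4. (Wedge: Pb − Ps = 8.)
Burden on consumers: £4.8; on suppliers: £3.2. (They sum to £8.)

Consumers bear £4.8 per month; suppliers bear £3.2 per month.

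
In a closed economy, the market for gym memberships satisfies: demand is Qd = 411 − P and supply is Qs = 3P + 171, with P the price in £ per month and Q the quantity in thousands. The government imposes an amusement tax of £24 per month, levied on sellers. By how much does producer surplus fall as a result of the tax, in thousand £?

Producer surplus falls by £2052 thousand.

Without the tax, 411 − P = 3P + 171 gives 4P = 240, so P* = £60 and Q* = 351.
With the tax collected from sellers, supply shifts: Qs = 3(P − 24) + 171.
Solving gives Q = 333 with buyers paying £78 and sellers receiving £54 (the £24 wedge).
ΔPS is the trapezoid between Q = 333 and Q = 351 of height £6: ½ · (351 + 333) · 6 = £2052.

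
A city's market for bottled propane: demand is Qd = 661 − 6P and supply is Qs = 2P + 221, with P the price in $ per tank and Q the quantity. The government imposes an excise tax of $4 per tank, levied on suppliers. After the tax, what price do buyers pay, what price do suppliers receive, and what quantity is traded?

Buyers pay $56; suppliers receive $52; quantity = 325.

Without the tax, 661 − 6P = 2P + 221 gives 8P = 440, so P* = $55 and Q* = 331.
With the tax collected from suppliers, supply shifts: Qs = 2(P − 4) + 221.
New equilibrium: buyers pay $56, suppliers receive $52, Q = 325. (Wedge: Pb − Ps = 4.)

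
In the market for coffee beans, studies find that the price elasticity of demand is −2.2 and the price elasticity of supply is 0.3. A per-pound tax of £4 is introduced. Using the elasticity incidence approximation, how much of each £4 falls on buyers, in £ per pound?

Buyers bear ≈ £0.48 per pound.

Incidence ratio: buyers' share ≈ εs / (εs + |εd|) = 0.3 / (0.3 + 2.2) = 0.12.
So buyers bear ≈ 0.12 × £4 = £0.48; producers bear £3.52.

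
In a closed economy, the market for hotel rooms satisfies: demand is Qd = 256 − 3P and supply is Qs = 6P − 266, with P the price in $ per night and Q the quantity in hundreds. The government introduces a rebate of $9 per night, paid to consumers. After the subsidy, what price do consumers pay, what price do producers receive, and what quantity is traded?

Consumers pay $52; producers receive $61; quantity = 100.

Without the subsidy, 256 − 3P = 6P − 266 gives 9P = 522, so P* = $58 and Q* = 82.
With a per-unit subsidy paid to consumers, each effectively pays P − 9, so demand becomes Qd = 256 − 3(P − 9).
New equilibrium: consumers pay $52, producers receive $61, Q = 100. (Wedge: Pb − Ps = −9.)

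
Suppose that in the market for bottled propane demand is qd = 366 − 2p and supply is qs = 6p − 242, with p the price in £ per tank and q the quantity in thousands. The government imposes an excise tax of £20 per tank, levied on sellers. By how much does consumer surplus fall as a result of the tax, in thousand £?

Consumer surplus falls by £2985 thousand.

Before the tax: set 366 − 2p = 6p − 242 → p* = £76, q* = 214.
With the tax collected from sellers, supply shifts: qs = 6(p − 20) − 242.
Solving gives q = 184 with consumers paying £91 and sellers receiving £71 (the £20 wedge).
ΔCS is the trapezoid between Q = 184 and Q = 214 of height £15: ½ · (214 + 184) · 15 = £2985.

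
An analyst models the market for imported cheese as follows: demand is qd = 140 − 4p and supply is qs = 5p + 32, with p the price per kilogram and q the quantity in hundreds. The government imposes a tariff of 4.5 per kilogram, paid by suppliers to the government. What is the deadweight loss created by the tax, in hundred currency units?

Before the tax: set 140 − 4p = 5p + 32 → p* = 12, q* = 92.
With the tax collected from suppliers, supply shifts: qs = 5(p − 4.5) + 32.
Solving gives q = 82 with buyers paying 14.5 and suppliers receiving 10 (the 4.5 wedge).
Quantity falls by |ΔQ| = |92 − 82| = 10.
DWL = ½ · t · |ΔQ| = ½ · 4.5 · 10 = 22.5.

Deadweight loss = 22.5 hundred.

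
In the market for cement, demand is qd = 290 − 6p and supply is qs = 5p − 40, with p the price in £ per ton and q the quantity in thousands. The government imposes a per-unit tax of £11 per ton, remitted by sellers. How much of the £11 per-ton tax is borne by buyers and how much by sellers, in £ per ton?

Without the tax, 290 − 6p = 5p − 40 gives 11p = 330, so p* = £30 and q* = 110.
With the tax collected from sellers, supply shifts: qs = 5(p − 11) − 40.
New equilibrium: buyers pay £35, sellers receive £24, q = 80. (Wedge: pb − ps = 11.)
Burden on buyers: £5; on sellers: £6. (They sum to £11.)
The less price-elastic side of the market bears the larger share of a per-unit tax.

Buyers bear £5 per ton; sellers bear £6 per ton.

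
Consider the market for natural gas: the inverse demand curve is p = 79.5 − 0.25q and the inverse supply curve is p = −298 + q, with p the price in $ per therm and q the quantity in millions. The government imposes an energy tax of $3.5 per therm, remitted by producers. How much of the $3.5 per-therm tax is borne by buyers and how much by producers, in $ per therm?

Buyers bear $0.7 per therm; producers bear $2.8 per therm.

Rewrite in direct form: qd = 318 − 4p and qs = p + 298.
Without the tax, 318 − 4p = p + 298 gives 5p = 20, so p* = $4 and q* = 302.
With the tax collected from producers, supply shifts: qs = (p − 3.5) + 298.
Solving gives q = 299.2 with buyers paying $4.7 and producers receiving $1.2 (the $3.5 wedge).
Burden on buyers: $0.7; on producers: $2.8. (They sum to $3.5.)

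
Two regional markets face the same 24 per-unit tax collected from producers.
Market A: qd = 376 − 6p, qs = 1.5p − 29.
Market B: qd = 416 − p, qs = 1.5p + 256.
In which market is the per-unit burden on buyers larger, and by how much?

Market A: pre-tax p* = 54, q* = 52; post-tax q = 23.2; per-unit burden on buyers = 4.8.
Market B: pre-tax p* = 64, q* = 352; post-tax q = 337.6; per-unit burden on buyers = 14.4.
Difference: 4.8 vs 14.4 → market B is larger by 9.6.

Market B, by 9.6.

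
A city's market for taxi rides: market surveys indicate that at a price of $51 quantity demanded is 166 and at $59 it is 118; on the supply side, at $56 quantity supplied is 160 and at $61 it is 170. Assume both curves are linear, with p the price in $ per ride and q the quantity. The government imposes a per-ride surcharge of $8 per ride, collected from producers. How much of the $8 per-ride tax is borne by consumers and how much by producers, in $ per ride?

Consumers bear $2 per ride; producers bear $6 per ride.

Demand slope: (118 − 166)/(59 − 51) = -6, so qd = 472 − 6p.
Supply slope: (170 − 160)/(61 − 56) = 2, so qs = 2p + 48.
Before the tax: set 472 − 6p = 2p + 48 → p* = $53, q* = 154.
With the tax collected from producers, supply shifts: qs = 2(p − 8) + 48.
New equilibrium: consumers pay $55, producers receive $47, q = 142. (Wedge: pb − ps = 8.)
Burden on consumers: $2; on producers: $6. (They sum to $8.)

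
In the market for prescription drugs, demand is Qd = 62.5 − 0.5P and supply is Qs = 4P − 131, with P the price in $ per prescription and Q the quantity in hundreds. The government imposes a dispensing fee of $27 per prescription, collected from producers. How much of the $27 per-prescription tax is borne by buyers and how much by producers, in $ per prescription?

Buyers bear $24 per prescription; producers bear $3 per prescription.

Before the tax: set 62.5 − 0.5P = 4P − 131 → P* = $43, Q* = 41.
With the tax collected from producers, supply shifts: Qs = 4(P − 27) − 131.
New equilibrium: buyers pay $67, producers receive $40, Q = 29. (Wedge: Pb − Ps = 27.)
Burden on buyers: $24; on producers: $3. (They sum to $27.)
The less price-elastic side of the market bears the larger share of a per-unit tax.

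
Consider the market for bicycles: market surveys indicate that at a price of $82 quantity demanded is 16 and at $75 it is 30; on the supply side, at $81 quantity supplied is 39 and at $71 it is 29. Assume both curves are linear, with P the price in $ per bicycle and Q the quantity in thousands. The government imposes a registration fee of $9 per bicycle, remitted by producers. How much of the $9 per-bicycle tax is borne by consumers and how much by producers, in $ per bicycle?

Consumers bear $3 per bicycle; producers bear $6 per bicycle.

Demand slope: (30 − 16)/(75 − 82) = -2, so Qd = 180 − 2P.
Supply slope: (29 − 39)/(71 − 81) = 1, so Qs = P − 42.
Before the tax: set 180 − 2P = P − 42 → P* = $74, Q* = 32.
With the tax collected from producers, supply shifts: Qs = (P − 9) − 42.
Solving gives Q = 26 with consumers paying $77 and producers receiving $68 (the $9 wedge).
Burden on consumers: $3; on producers: $6. (They sum to $9.)
The less price-elastic side of the market bears the larger share of a per-unit tax.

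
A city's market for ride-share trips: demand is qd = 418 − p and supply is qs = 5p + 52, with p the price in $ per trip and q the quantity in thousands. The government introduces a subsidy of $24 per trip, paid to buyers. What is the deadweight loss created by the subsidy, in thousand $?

Deadweight loss = $240 thousand.

Before the subsidy: set 418 − p = 5p + 52 → p* = $61, q* = 357.
With a per-unit subsidy paid to buyers, each effectively pays p − 24, so demand becomes qd = 418 − (p − 24).
New equilibrium: buyers pay $41, sellers receive $65, q = 377. (Wedge: pb − ps = −24.)
Quantity rises by |ΔQ| = |357 − 377| = 20.
DWL = ½ · t · |ΔQ| = ½ · 24 · 20 = $240.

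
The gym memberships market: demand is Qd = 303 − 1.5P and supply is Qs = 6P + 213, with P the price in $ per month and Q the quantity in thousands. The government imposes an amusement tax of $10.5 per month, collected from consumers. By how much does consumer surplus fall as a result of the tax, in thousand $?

Consumer surplus falls by $2341.08 thousand.

Without the tax, 303 − 1.5P = 6P + 213 gives 7.5P = 90, so P* = $12 and Q* = 285.
With the tax collected from consumers, demand (in seller-price terms) shifts: Qd = 303 − 1.5(P + 10.5).
New equilibrium: consumers pay $20.4, producers receive $9.9, Q = 272.4. (Wedge: Pb − Ps = 10.5.)
ΔCS is the trapezoid between Q = 272.4 and Q = 285 of height $8.4: ½ · (285 + 272.4) · 8.4 = $2341.08.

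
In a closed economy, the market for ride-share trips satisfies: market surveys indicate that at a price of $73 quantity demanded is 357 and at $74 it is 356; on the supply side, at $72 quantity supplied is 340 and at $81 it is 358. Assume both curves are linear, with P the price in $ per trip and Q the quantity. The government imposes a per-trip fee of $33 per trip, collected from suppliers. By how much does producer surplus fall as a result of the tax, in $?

Producer surplus falls by $3751.

Demand slope: (356 − 357)/(74 − 73) = -1, so Qd = 430 − P.
Supply slope: (358 − 340)/(81 − 72) = 2, so Qs = 2P + 196.
Before the tax: set 430 − P = 2P + 196 → P* = $78, Q* = 352.
With the tax collected from suppliers, supply shifts: Qs = 2(P − 33) + 196.
New equilibrium: consumers pay $100, suppliers receive $67, Q = 330. (Wedge: Pb − Ps = 33.)
ΔPS is the trapezoid between Q = 330 and Q = 352 of height $11: ½ · (352 + 330) · 11 = $3751.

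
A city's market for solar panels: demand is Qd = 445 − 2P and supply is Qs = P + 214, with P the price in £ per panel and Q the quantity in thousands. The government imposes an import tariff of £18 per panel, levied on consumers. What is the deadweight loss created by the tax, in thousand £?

Deadweight loss = £108 thousand.

Before the tax: set 445 − 2P = P + 214 → P* = £77, Q* = 291.
With the tax collected from consumers, demand (in seller-price terms) shifts: Qd = 445 − 2(P + 18).
Solving gives Q = 279 with consumers paying £83 and producers receiving £65 (the £18 wedge).
Quantity falls by |ΔQ| = |291 − 279| = 12.
DWL = ½ · t · |ΔQ| = ½ · 18 · 12 = £108.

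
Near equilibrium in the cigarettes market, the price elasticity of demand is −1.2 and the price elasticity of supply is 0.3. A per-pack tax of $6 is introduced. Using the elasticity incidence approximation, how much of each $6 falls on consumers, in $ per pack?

Consumers bear ≈ $1.2 per pack.

Incidence ratio: consumers' share ≈ εs / (εs + |εd|) = 0.3 / (0.3 + 1.2) = 0.2.
So consumers bear ≈ 0.2 × $6 = $1.2; suppliers bear $4.8.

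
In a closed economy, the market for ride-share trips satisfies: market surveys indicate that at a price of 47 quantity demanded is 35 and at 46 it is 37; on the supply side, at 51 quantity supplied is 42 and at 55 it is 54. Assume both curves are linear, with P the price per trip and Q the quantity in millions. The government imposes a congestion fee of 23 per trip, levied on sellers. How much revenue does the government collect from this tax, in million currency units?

Tax revenue = 124.2 million.

Demand slope: (37 − 35)/(46 − 47) = -2, so Qd = 129 − 2P.
Supply slope: (54 − 42)/(55 − 51) = 3, so Qs = 3P − 111.
Without the tax, 129 − 2P = 3P − 111 gives 5P = 240, so P* = 48 and Q* = 33.
With the tax collected from sellers, supply shifts: Qs = 3(P − 23) − 111.
New equilibrium: buyers pay 61.8, sellers receive 38.8, Q = 5.4. (Wedge: Pb − Ps = 23.)
Revenue = t · Q = 23 · 5.4 = 124.2.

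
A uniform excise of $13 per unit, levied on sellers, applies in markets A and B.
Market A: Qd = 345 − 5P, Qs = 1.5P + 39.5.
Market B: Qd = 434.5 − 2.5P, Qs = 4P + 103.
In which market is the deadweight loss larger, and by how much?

Market B, by $32.5.

Market A: pre-tax P* = $47, Q* = 110; post-tax Q = 95; deadweight loss = $97.5.
Market B: pre-tax P* = $51, Q* = 307; post-tax Q = 287; deadweight loss = $130.
Difference: $97.5 vs $130 → market B is larger by $32.5.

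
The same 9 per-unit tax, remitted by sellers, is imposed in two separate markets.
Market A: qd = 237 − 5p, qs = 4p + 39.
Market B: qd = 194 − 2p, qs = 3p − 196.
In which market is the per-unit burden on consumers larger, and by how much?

Market B, by 1.4.

Market A: pre-tax p* = 22, q* = 127; post-tax q = 107; per-unit burden on consumers = 4.
Market B: pre-tax p* = 78, q* = 38; post-tax q = 27.2; per-unit burden on consumers = 5.4.
Difference: 4 vs 5.4 → market B is larger by 1.4.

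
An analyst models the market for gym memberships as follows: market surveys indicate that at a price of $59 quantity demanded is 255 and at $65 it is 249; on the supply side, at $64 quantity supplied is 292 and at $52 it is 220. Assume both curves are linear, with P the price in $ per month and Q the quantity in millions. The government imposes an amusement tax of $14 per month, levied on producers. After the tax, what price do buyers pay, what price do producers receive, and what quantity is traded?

Demand slope: (249 − 255)/(65 − 59) = -1, so Qd = 314 − P.
Supply slope: (220 − 292)/(52 − 64) = 6, so Qs = 6P − 92.
Before the tax: set 314 − P = 6P − 92 → P* = $58, Q* = 256.
With the tax collected from producers, supply shifts: Qs = 6(P − 14) − 92.
New equilibrium: buyers pay $70, producers receive $56, Q = 244. (Wedge: Pb − Ps = 14.)
The less price-elastic side of the market bears the larger share of a per-unit tax.

Buyers pay $70; producers receive $56; quantity = 244.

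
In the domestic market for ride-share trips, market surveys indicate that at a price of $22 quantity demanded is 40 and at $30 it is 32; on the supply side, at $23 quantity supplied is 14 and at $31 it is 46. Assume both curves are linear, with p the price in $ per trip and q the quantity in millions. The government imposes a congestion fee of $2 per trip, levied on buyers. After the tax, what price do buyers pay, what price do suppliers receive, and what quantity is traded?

Demand slope: (32 − 40)/(30 − 22) = -1, so qd = 62 − p.
Supply slope: (46 − 14)/(31 − 23) = 4, so qs = 4p − 78.
Without the tax, 62 − p = 4p − 78 gives 5p = 140, so p* = $28 and q* = 34.
With the tax collected from buyers, demand (in seller-price terms) shifts: qd = 62 − (p + 2).
Solving gives q = 32.4 with buyers paying $29.6 and suppliers receiving $27.6 (the $2 wedge).
The less price-elastic side of the market bears the larger share of a per-unit tax.

Buyers pay $29.6; suppliers receive $27.6; quantity = 32.4.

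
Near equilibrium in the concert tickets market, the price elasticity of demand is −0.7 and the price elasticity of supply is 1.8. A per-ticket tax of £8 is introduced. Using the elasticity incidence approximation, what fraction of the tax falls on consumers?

Consumers' share ≈ 0.72.

Incidence ratio: consumers' share ≈ εs / (εs + |εd|) = 1.8 / (1.8 + 0.7) = 0.72.
Supply is the more elastic side, so consumers bear the larger share.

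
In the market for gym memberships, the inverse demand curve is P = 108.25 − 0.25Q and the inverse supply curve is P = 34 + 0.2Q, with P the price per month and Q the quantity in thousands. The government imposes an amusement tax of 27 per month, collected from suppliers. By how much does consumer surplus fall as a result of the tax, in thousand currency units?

Consumer surplus falls by 2025 thousand.

Rewrite in direct form: Qd = 433 − 4P and Qs = 5P − 170.
Without the tax, 433 − 4P = 5P − 170 gives 9P = 603, so P* = 67 and Q* = 165.
With the tax collected from suppliers, supply shifts: Qs = 5(P − 27) − 170.
Solving gives Q = 105 with buyers paying 82 and suppliers receiving 55 (the 27 wedge).
ΔCS is the trapezoid between Q = 105 and Q = 165 of height 15: ½ · (165 + 105) · 15 = 2025.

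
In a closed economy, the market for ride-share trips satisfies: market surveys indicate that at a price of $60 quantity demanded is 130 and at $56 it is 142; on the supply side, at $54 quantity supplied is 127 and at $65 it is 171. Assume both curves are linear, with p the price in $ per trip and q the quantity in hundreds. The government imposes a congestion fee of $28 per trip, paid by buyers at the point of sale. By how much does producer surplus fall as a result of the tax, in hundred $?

Demand slope: (142 − 130)/(56 − 60) = -3, so qd = 310 − 3p.
Supply slope: (171 − 127)/(65 − 54) = 4, so qs = 4p − 89.
Before the tax: set 310 − 3p = 4p − 89 → p* = $57, q* = 139.
With the tax collected from buyers, demand (in seller-price terms) shifts: qd = 310 − 3(p + 28).
New equilibrium: buyers pay $73, producers receive $45, q = 91. (Wedge: pb − ps = 28.)
ΔPS is the trapezoid between Q = 91 and Q = 139 of height $12: ½ · (139 + 91) · 12 = $1380.

Producer surplus falls by $1380 hundred.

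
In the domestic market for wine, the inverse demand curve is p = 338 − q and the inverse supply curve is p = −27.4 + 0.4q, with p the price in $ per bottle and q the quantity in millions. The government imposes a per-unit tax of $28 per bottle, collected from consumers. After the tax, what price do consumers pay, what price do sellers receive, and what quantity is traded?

Consumers pay $97; sellers receive $69; quantity = 241.

Inverting to q(p) form: qd = 338 − p; qs = 2.5p + 68.5.
Before the tax: set 338 − p = 2.5p + 68.5 → p* = $77, q* = 261.
With the tax collected from consumers, demand (in seller-price terms) shifts: qd = 338 − (p + 28).
Solving gives q = 241 with consumers paying $97 and sellers receiving $69 (the $28 wedge).
The less price-elastic side of the market bears the larger share of a per-unit tax.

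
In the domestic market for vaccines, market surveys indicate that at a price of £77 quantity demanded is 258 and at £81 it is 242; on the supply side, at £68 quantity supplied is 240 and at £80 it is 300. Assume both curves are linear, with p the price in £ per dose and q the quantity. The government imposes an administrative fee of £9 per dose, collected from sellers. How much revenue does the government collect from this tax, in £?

Demand slope: (242 − 258)/(81 − 77) = -4, so qd = 566 − 4p.
Supply slope: (300 − 240)/(80 − 68) = 5, so qs = 5p − 100.
Without the tax, 566 − 4p = 5p − 100 gives 9p = 666, so p* = £74 and q* = 270.
With the tax collected from sellers, supply shifts: qs = 5(p − 9) − 100.
New equilibrium: buyers pay £79, sellers receive £70, q = 250. (Wedge: pb − ps = 9.)
Revenue = t · Q = 9 · 250 = £2250.

Tax revenue = £2250.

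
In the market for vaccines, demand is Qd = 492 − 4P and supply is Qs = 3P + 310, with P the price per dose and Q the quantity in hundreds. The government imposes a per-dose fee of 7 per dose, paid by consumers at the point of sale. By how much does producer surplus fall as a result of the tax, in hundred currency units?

Before the tax: set 492 − 4P = 3P + 310 → P* = 26, Q* = 388.
With the tax collected from consumers, demand (in seller-price terms) shifts: Qd = 492 − 4(P + 7).
New equilibrium: consumers pay 29, suppliers receive 22, Q = 376. (Wedge: Pb − Ps = 7.)
ΔPS is the trapezoid between Q = 376 and Q = 388 of height 4: ½ · (388 + 376) · 4 = 1528.

Producer surplus falls by 1528 hundred.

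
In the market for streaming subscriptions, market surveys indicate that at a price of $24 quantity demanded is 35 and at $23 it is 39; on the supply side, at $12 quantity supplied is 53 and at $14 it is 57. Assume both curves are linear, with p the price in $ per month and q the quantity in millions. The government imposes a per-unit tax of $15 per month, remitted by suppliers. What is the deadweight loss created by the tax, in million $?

Deadweight loss = $150 million.

Demand slope: (39 − 35)/(23 − 24) = -4, so qd = 131 − 4p.
Supply slope: (57 − 53)/(14 − 12) = 2, so qs = 2p + 29.
Without the tax, 131 − 4p = 2p + 29 gives 6p = 102, so p* = $17 and q* = 63.
With the tax collected from suppliers, supply shifts: qs = 2(p − 15) + 29.
New equilibrium: buyers pay $22, suppliers receive $7, q = 43. (Wedge: pb − ps = 15.)
Quantity falls by |ΔQ| = |63 − 43| = 20.
DWL = ½ · t · |ΔQ| = ½ · 15 · 20 = $150.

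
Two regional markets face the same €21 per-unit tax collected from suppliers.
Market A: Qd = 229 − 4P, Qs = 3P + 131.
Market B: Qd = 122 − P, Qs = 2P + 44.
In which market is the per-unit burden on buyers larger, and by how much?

Market A: pre-tax P* = €14, Q* = 173; post-tax Q = 137; per-unit burden on buyers = €9.
Market B: pre-tax P* = €26, Q* = 96; post-tax Q = 82; per-unit burden on buyers = €14.
Difference: €9 vs €14 → market B is larger by €5.

Market B, by €5.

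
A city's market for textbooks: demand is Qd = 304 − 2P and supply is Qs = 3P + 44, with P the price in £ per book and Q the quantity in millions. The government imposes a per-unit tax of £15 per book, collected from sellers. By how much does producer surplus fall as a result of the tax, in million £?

Before the tax: set 304 − 2P = 3P + 44 → P* = £52, Q* = 200.
With the tax collected from sellers, supply shifts: Qs = 3(P − 15) + 44.
New equilibrium: buyers pay £61, sellers receive £46, Q = 182. (Wedge: Pb − Ps = 15.)
ΔPS is the trapezoid between Q = 182 and Q = 200 of height £6: ½ · (200 + 182) · 6 = £1146.

Producer surplus falls by £1146 million.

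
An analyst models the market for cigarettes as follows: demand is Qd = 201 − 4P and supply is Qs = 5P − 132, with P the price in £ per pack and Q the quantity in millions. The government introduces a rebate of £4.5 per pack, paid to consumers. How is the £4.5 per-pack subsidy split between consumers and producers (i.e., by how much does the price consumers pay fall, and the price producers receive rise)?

Consumers gain £2.5 per pack; producers gain £2 per pack.

Before the subsidy: set 201 − 4P = 5P − 132 → P* = £37, Q* = 53.
With a per-unit subsidy paid to consumers, each effectively pays P − 4.5, so demand becomes Qd = 201 − 4(P − 4.5).
New equilibrium: consumers pay £34.5, producers receive £39, Q = 63. (Wedge: Pb − Ps = −4.5.)
Gain to consumers: £2.5; to producers: £2. (They sum to £4.5.)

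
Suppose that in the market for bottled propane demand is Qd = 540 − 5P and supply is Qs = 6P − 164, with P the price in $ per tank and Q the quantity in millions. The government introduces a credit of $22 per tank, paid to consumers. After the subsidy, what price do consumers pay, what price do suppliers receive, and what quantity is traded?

Consumers pay $52; suppliers receive $74; quantity = 280.

Without the subsidy, 540 − 5P = 6P − 164 gives 11P = 704, so P* = $64 and Q* = 220.
With a per-unit subsidy paid to consumers, each effectively pays P − 22, so demand becomes Qd = 540 − 5(P − 22).
New equilibrium: consumers pay $52, suppliers receive $74, Q = 280. (Wedge: Pb − Ps = −22.)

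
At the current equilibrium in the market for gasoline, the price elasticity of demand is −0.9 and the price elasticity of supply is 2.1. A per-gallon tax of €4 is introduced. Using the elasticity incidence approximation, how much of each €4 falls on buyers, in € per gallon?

Buyers bear ≈ €2.8 per gallon.

Incidence ratio: buyers' share ≈ εs / (εs + |εd|) = 2.1 / (2.1 + 0.9) = 0.7.
So buyers bear ≈ 0.7 × €4 = €2.8; producers bear €1.2.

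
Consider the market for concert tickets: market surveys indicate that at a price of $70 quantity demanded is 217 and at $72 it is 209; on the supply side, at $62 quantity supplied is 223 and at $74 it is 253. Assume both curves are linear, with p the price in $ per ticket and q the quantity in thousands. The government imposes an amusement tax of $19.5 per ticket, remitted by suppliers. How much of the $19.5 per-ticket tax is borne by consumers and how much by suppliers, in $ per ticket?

Demand slope: (209 − 217)/(72 − 70) = -4, so qd = 497 − 4p.
Supply slope: (253 − 223)/(74 − 62) = 2.5, so qs = 2.5p + 68.
Without the tax, 497 − 4p = 2.5p + 68 gives 6.5p = 429, so p* = $66 and q* = 233.
With the tax collected from suppliers, supply shifts: qs = 2.5(p − 19.5) + 68.
Solving gives q = 203 with consumers paying $73.5 and suppliers receiving $54 (the $19.5 wedge).
Burden on consumers: $7.5; on suppliers: $12. (They sum to $19.5.)
The less price-elastic side of the market bears the larger share of a per-unit tax.

Consumers bear $7.5 per ticket; suppliers bear $12 per ticket.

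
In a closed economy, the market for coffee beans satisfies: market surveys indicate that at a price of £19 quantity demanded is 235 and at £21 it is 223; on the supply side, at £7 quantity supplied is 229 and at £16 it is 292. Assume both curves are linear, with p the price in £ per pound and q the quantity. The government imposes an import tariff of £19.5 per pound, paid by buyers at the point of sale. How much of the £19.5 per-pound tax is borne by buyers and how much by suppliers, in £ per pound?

Demand slope: (223 − 235)/(21 − 19) = -6, so qd = 349 − 6p.
Supply slope: (292 − 229)/(16 − 7) = 7, so qs = 7p + 180.
Without the tax, 349 − 6p = 7p + 180 gives 13p = 169, so p* = £13 and q* = 271.
With the tax collected from buyers, demand (in seller-price terms) shifts: qd = 349 − 6(p + 19.5).
New equilibrium: buyers pay £23.5, suppliers receive £4, q = 208. (Wedge: pb − ps = 19.5.)
Burden on buyers: £10.5; on suppliers: £9. (They sum to £19.5.)
The less price-elastic side of the market bears the larger share of a per-unit tax.

Buyers bear £10.5 per pound; suppliers bear £9 per pound.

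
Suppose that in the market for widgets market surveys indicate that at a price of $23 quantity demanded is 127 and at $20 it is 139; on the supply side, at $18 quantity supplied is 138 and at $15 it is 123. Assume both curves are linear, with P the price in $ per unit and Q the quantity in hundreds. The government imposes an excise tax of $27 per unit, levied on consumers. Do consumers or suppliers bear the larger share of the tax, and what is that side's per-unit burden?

Demand slope: (139 − 127)/(20 − 23) = -4, so Qd = 219 − 4P.
Supply slope: (123 − 138)/(15 − 18) = 5, so Qs = 5P + 48.
Without the tax, 219 − 4P = 5P + 48 gives 9P = 171, so P* = $19 and Q* = 143.
With the tax collected from consumers, demand (in seller-price terms) shifts: Qd = 219 − 4(P + 27).
Solving gives Q = 83 with consumers paying $34 and suppliers receiving $7 (the $27 wedge).
Per-unit burden: consumers $15, suppliers $12.
Consumers take the larger share because demand is less price-elastic here (demand slope 4 vs supply slope 5).

Consumers bear the larger share: $15 per unit.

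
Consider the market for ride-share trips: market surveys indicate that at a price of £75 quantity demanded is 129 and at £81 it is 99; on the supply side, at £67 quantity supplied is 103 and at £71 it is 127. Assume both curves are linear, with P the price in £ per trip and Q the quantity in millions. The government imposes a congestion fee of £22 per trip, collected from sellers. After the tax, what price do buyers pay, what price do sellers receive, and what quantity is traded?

Buyers pay £85; sellers receive £63; quantity = 79.

Demand slope: (99 − 129)/(81 − 75) = -5, so Qd = 504 − 5P.
Supply slope: (127 − 103)/(71 − 67) = 6, so Qs = 6P − 299.
Without the tax, 504 − 5P = 6P − 299 gives 11P = 803, so P* = £73 and Q* = 139.
With the tax collected from sellers, supply shifts: Qs = 6(P − 22) − 299.
New equilibrium: buyers pay £85, sellers receive £63, Q = 79. (Wedge: Pb − Ps = 22.)
The less price-elastic side of the market bears the larger share of a per-unit tax.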